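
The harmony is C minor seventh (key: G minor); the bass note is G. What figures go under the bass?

G is the fifth of C minor seventh, so the chord is in second inversion.
A seventh chord in second inversion is figured 6/4/3, conventionally abbreviated 4/3.

4/3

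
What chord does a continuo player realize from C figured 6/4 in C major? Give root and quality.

The figures 6/4 indicate a triad in second inversion.
In second inversion the root lies a fourth above the bass: a fourth above C in C major is F.
The chord tones are C, F, A, giving F major.

F major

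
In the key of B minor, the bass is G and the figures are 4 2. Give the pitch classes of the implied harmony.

The written figures 4 2 are shorthand for 6/4/2: the 6 is implied.
A second above G in this key is A.
A fourth above G in this key is C#.
A sixth above G in this key is E.
Together with the bass G, this spells A dominant seventh in third inversion.

G, A, C#, E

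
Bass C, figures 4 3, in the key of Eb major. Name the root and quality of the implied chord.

The figures 4 3 indicate a seventh chord in second inversion.
In second inversion the root lies a fourth above the bass: a fourth above C in Eb major is F.
The chord tones are C, Eb, F, Ab, giving F minor seventh.

F minor seventh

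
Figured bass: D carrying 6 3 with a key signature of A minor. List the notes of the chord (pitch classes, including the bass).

A third above D in this key is F.
A sixth above D in this key is B.
Together with the bass D, this spells B diminished in first inversion.

D, F, B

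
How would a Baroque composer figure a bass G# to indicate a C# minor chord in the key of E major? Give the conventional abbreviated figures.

G# is the fifth of C# minor, so the chord is in second inversion.
A triad in second inversion is figured 6/4, conventionally abbreviated 6/4.

6/4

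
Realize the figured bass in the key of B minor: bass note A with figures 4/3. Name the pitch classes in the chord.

A, C#, D, F#

The written figures 4/3 are shorthand for 6/4/3: the 6 is implied.
A third above A in this key is C#.
A fourth above A in this key is D.
A sixth above A in this key is F#.
Together with the bass A, this spells D major seventh in second inversion.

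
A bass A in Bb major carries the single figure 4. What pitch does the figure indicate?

Counting 3 letter steps above A lands on D; in Bb major, that letter is D.

D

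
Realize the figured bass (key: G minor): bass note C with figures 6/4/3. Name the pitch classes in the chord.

A third above C in this key is Eb.
A fourth above C in this key is F.
A sixth above C in this key is A.
Together with the bass C, this spells F dominant seventh in second inversion.

C, Eb, F, A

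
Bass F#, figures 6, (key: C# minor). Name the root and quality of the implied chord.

The figures 6 indicate a triad in first inversion.
In first inversion the root lies a sixth above the bass: a sixth above F# in C# minor is D#.
The chord tones are F#, A, D#, giving D# diminished.

D# diminished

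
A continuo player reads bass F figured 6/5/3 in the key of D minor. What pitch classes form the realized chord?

A third above F in this key is A.
A fifth above F in this key is C.
A sixth above F in this key is D.
Together with the bass F, this spells D minor seventh in first inversion.

F, A, C, D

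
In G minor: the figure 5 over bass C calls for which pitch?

G

Counting 4 letter steps above C lands on G; in G minor, that letter is G.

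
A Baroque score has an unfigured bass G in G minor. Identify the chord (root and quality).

G minor

An unfigured bass indicates a triad in root position.
In root position the bass is the root, so the root is G.
The chord tones are G, Bb, D, giving G minor.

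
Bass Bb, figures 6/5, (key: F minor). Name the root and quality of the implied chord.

G half-diminished seventh

The figures 6/5 indicate a seventh chord in first inversion.
In first inversion the root lies a sixth above the bass: a sixth above Bb in F minor is G.
The chord tones are Bb, Db, F, G, giving G half-diminished seventh.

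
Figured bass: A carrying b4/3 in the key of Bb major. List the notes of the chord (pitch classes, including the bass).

The written figures b4/3 are shorthand for 6/4/3: the 6 is implied.
A third above A in this key is C.
A fourth above A in this key is D, lowered to Db by the flat.
A sixth above A in this key is F.
Together with the bass A, this spells Db augmented major seventh in second inversion.

A, C, Db, F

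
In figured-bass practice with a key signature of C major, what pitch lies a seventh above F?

Counting 6 letter steps above F lands on E; in C major, that letter is E.

E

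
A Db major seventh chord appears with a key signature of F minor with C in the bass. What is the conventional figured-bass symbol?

C is the seventh of Db major seventh, so the chord is in third inversion.
A seventh chord in third inversion is figured 6/4/2, conventionally abbreviated 4/2.

4/2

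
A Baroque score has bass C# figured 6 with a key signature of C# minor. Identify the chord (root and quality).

The figures 6 indicate a triad in first inversion.
In first inversion the root lies a sixth above the bass: a sixth above C# in C# minor is A.
The chord tones are C#, E, A, giving A major.

A major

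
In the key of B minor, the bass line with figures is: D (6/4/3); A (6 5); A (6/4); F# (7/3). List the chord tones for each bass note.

D, F#, G, B | A, C#, E, F# | A, D, F# | F#, A, C#, E

D (6/4/3): D, F#, G, B.
A (6/5/3): A, C#, E, F#.
A (6/4): A, D, F#.
F# (7/5/3): F#, A, C#, E.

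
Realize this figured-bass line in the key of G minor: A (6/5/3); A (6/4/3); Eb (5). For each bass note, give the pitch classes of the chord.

A (6/5/3): A, C, Eb, F.
A (6/4/3): A, C, D, F.
Eb (5/3): Eb, G, Bb.

A, C, Eb, F | A, C, D, F | Eb, G, Bb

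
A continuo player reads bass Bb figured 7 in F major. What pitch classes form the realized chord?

Bb, D, F, A

The written figures 7 are shorthand for 7/5/3: the 5/3 are implied.
A third above Bb in this key is D.
A fifth above Bb in this key is F.
A seventh above Bb in this key is A.
Together with the bass Bb, this spells Bb major seventh in root position.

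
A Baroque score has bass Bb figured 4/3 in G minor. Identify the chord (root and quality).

Eb major seventh

The figures 4/3 indicate a seventh chord in second inversion.
In second inversion the root lies a fourth above the bass: a fourth above Bb in G minor is Eb.
The chord tones are Bb, D, Eb, G, giving Eb major seventh.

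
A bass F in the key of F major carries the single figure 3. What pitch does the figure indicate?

Counting 2 letter steps above F lands on A; in F major, that letter is A.

A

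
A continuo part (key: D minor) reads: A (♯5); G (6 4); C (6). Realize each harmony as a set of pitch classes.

A, C, E# | G, C, E | C, E, A

A (#5/3): A, C, E#.
G (6/4): G, C, E.
C (6/3): C, E, A.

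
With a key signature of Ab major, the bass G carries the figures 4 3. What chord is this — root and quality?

The figures 4 3 indicate a seventh chord in second inversion.
In second inversion the root lies a fourth above the bass: a fourth above G in Ab major is C.
The chord tones are G, Bb, C, Eb, giving C minor seventh.

C minor seventh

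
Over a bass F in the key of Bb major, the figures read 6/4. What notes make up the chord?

A fourth above F in this key is Bb.
A sixth above F in this key is D.
Together with the bass F, this spells Bb major in second inversion.

F, Bb, D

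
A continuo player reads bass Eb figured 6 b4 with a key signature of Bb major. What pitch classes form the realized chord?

Eb, Ab, C

A fourth above Eb in this key is A, lowered to Ab by the flat.
A sixth above Eb in this key is C.
Together with the bass Eb, this spells Ab major in second inversion.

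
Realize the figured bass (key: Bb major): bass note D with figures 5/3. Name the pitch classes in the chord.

D, F, A

A third above D in this key is F.
A fifth above D in this key is A.
Together with the bass D, this spells D minor in root position.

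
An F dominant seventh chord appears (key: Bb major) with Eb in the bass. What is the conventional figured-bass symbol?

4/2

Eb is the seventh of F dominant seventh, so the chord is in third inversion.
A seventh chord in third inversion is figured 6/4/2, conventionally abbreviated 4/2.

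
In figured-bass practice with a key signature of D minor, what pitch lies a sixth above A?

Counting 5 letter steps above A lands on F; in D minor, that letter is F.

F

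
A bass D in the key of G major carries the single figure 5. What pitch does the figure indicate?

A

Counting 4 letter steps above D lands on A; in G major, that letter is A.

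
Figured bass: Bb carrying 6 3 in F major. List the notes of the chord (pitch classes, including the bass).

Bb, D, G

A third above Bb in this key is D.
A sixth above Bb in this key is G.
Together with the bass Bb, this spells G minor in first inversion.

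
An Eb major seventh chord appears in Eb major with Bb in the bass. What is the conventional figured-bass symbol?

4/3

Bb is the fifth of Eb major seventh, so the chord is in second inversion.
A seventh chord in second inversion is figured 6/4/3, conventionally abbreviated 4/3.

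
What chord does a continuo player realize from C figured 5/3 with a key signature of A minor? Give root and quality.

C major

The figures 5/3 indicate a triad in root position.
In root position the bass is the root, so the root is C.
The chord tones are C, E, G, giving C major.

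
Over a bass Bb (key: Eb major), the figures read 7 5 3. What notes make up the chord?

A third above Bb in this key is D.
A fifth above Bb in this key is F.
A seventh above Bb in this key is Ab.
Together with the bass Bb, this spells Bb dominant seventh in root position.

Bb, D, F, Ab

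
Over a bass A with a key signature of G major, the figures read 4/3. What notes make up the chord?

A, C, D, F#

The written figures 4/3 are shorthand for 6/4/3: the 6 is implied.
A third above A in this key is C.
A fourth above A in this key is D.
A sixth above A in this key is F#.
Together with the bass A, this spells D dominant seventh in second inversion.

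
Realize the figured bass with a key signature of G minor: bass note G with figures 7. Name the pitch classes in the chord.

G, Bb, D, F

The written figures 7 are shorthand for 7/5/3: the 5/3 are implied.
A third above G in this key is Bb.
A fifth above G in this key is D.
A seventh above G in this key is F.
Together with the bass G, this spells G minor seventh in root position.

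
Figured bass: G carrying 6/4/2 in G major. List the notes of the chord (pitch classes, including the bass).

G, A, C, E

A second above G in this key is A.
A fourth above G in this key is C.
A sixth above G in this key is E.
Together with the bass G, this spells A minor seventh in third inversion.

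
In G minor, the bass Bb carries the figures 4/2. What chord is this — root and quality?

The figures 4/2 indicate a seventh chord in third inversion.
In third inversion the root lies a second above the bass: a second above Bb in G minor is C.
The chord tones are Bb, C, Eb, G, giving C minor seventh.

C minor seventh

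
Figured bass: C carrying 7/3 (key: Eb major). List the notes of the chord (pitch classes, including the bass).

C, Eb, G, Bb

The written figures 7/3 are shorthand for 7/5/3: the 5 is implied.
A third above C in this key is Eb.
A fifth above C in this key is G.
A seventh above C in this key is Bb.
Together with the bass C, this spells C minor seventh in root position.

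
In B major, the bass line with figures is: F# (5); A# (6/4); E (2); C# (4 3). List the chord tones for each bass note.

F# (5/3): F#, A#, C#.
A# (6/4): A#, D#, F#.
E (6/4/2): E, F#, A#, C#.
C# (6/4/3): C#, E, F#, A#.

F#, A#, C# | A#, D#, F# | E, F#, A#, C# | C#, E, F#, A#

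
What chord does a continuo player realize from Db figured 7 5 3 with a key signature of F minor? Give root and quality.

The figures 7 5 3 indicate a seventh chord in root position.
In root position the bass is the root, so the root is Db.
The chord tones are Db, F, Ab, C, giving Db major seventh.

Db major seventh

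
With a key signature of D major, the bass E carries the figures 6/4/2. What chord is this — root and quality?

F# minor seventh

The figures 6/4/2 indicate a seventh chord in third inversion.
In third inversion the root lies a second above the bass: a second above E in D major is F#.
The chord tones are E, F#, A, C#, giving F# minor seventh.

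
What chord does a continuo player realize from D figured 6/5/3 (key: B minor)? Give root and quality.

The figures 6/5/3 indicate a seventh chord in first inversion.
In first inversion the root lies a sixth above the bass: a sixth above D in B minor is B.
The chord tones are D, F#, A, B, giving B minor seventh.

B minor seventh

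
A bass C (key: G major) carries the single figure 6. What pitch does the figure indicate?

A

Counting 5 letter steps above C lands on A; in G major, that letter is A.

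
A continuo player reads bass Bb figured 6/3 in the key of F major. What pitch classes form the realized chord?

A third above Bb in this key is D.
A sixth above Bb in this key is G.
Together with the bass Bb, this spells G minor in first inversion.

Bb, D, G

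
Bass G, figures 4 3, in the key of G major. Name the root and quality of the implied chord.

C major seventh

The figures 4 3 indicate a seventh chord in second inversion.
In second inversion the root lies a fourth above the bass: a fourth above G in G major is C.
The chord tones are G, B, C, E, giving C major seventh.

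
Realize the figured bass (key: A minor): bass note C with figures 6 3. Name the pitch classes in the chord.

A third above C in this key is E.
A sixth above C in this key is A.
Together with the bass C, this spells A minor in first inversion.

C, E, A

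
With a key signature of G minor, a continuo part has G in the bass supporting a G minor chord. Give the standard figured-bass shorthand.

G is the root of G minor, so the chord is in root position.
A triad in root position is figured 5/3, conventionally abbreviated (no figures — root-position triad).

no figures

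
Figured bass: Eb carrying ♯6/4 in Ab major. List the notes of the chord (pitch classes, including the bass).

Eb, Ab, C#

A fourth above Eb in this key is Ab.
A sixth above Eb in this key is C, raised to C# by the sharp.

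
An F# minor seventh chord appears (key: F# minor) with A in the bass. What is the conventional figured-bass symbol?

A is the third of F# minor seventh, so the chord is in first inversion.
A seventh chord in first inversion is figured 6/5/3, conventionally abbreviated 6/5.

6/5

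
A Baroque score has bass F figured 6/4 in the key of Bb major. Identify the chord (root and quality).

Bb major

The figures 6/4 indicate a triad in second inversion.
In second inversion the root lies a fourth above the bass: a fourth above F in Bb major is Bb.
The chord tones are F, Bb, D, giving Bb major.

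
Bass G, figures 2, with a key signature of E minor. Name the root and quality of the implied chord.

A minor seventh

The figures 2 indicate a seventh chord in third inversion.
In third inversion the root lies a second above the bass: a second above G in E minor is A.
The chord tones are G, A, C, E, giving A minor seventh.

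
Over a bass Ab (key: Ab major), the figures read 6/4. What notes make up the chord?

A fourth above Ab in this key is Db.
A sixth above Ab in this key is F.
Together with the bass Ab, this spells Db major in second inversion.

Ab, Db, F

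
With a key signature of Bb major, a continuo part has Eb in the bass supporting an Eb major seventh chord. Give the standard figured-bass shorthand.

7

Eb is the root of Eb major seventh, so the chord is in root position.
A seventh chord in root position is figured 7/5/3, conventionally abbreviated 7.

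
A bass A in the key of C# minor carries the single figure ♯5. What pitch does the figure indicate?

E#

Counting 4 letter steps above A lands on E; in C# minor, that letter is E.
The #5 figure raises it a semitone, giving E#.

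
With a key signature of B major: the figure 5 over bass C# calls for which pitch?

G#

Counting 4 letter steps above C# lands on G; in B major, that letter is G#.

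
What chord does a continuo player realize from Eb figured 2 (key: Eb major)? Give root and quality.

F minor seventh

The figures 2 indicate a seventh chord in third inversion.
In third inversion the root lies a second above the bass: a second above Eb in Eb major is F.
The chord tones are Eb, F, Ab, C, giving F minor seventh.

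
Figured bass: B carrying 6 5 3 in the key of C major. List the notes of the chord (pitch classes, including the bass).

B, D, F, G

A third above B in this key is D.
A fifth above B in this key is F.
A sixth above B in this key is G.
Together with the bass B, this spells G dominant seventh in first inversion.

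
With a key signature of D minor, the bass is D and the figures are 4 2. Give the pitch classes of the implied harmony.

D, E, G, Bb

The written figures 4 2 are shorthand for 6/4/2: the 6 is implied.
A second above D in this key is E.
A fourth above D in this key is G.
A sixth above D in this key is Bb.
Together with the bass D, this spells E half-diminished seventh in third inversion.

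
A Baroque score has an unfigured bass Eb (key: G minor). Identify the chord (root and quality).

Eb major

An unfigured bass indicates a triad in root position.
In root position the bass is the root, so the root is Eb.
The chord tones are Eb, G, Bb, giving Eb major.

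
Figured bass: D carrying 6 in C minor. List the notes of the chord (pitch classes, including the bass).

D, F, Bb

The written figures 6 are shorthand for 6/3: the 3 is implied.
A third above D in this key is F.
A sixth above D in this key is Bb.
Together with the bass D, this spells Bb major in first inversion.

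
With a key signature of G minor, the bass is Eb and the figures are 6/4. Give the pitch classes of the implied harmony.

Eb, A, C

A fourth above Eb in this key is A.
A sixth above Eb in this key is C.
Together with the bass Eb, this spells A diminished in second inversion.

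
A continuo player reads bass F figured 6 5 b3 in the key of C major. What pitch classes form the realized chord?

A third above F in this key is A, lowered to Ab by the flat.
A fifth above F in this key is C.
A sixth above F in this key is D.
Together with the bass F, this spells D half-diminished seventh in first inversion.

F, Ab, C, D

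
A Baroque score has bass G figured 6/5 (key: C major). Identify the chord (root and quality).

E minor seventh

The figures 6/5 indicate a seventh chord in first inversion.
In first inversion the root lies a sixth above the bass: a sixth above G in C major is E.
The chord tones are G, B, D, E, giving E minor seventh.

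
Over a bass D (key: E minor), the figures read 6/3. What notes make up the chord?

D, F#, B

A third above D in this key is F#.
A sixth above D in this key is B.
Together with the bass D, this spells B minor in first inversion.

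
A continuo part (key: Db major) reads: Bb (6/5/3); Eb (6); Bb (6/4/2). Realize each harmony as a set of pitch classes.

Bb, Db, F, Gb | Eb, Gb, C | Bb, C, Eb, Gb

Bb (6/5/3): Bb, Db, F, Gb.
Eb (6/3): Eb, Gb, C.
Bb (6/4/2): Bb, C, Eb, Gb.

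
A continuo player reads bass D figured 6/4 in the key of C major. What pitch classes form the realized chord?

D, G, B

A fourth above D in this key is G.
A sixth above D in this key is B.
Together with the bass D, this spells G major in second inversion.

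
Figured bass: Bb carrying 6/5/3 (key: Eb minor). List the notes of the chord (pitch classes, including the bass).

Bb, Db, F, Gb

A third above Bb in this key is Db.
A fifth above Bb in this key is F.
A sixth above Bb in this key is Gb.
Together with the bass Bb, this spells Gb major seventh in first inversion.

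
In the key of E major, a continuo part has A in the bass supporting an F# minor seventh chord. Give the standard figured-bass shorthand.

6/5

A is the third of F# minor seventh, so the chord is in first inversion.
A seventh chord in first inversion is figured 6/5/3, conventionally abbreviated 6/5.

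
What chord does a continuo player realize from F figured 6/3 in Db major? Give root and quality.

The figures 6/3 indicate a triad in first inversion.
In first inversion the root lies a sixth above the bass: a sixth above F in Db major is Db.
The chord tones are F, Ab, Db, giving Db major.

Db major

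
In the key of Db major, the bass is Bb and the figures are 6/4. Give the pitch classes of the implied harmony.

A fourth above Bb in this key is Eb.
A sixth above Bb in this key is Gb.
Together with the bass Bb, this spells Eb minor in second inversion.

Bb, Eb, Gb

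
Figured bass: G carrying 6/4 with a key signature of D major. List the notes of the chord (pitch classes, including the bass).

A fourth above G in this key is C#.
A sixth above G in this key is E.
Together with the bass G, this spells C# diminished in second inversion.

G, C#, E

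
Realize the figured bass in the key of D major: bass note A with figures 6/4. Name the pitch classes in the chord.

A, D, F#

A fourth above A in this key is D.
A sixth above A in this key is F#.
Together with the bass A, this spells D major in second inversion.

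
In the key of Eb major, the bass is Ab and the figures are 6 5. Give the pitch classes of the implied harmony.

Ab, C, Eb, F

The written figures 6 5 are shorthand for 6/5/3: the 3 is implied.
A third above Ab in this key is C.
A fifth above Ab in this key is Eb.
A sixth above Ab in this key is F.
Together with the bass Ab, this spells F minor seventh in first inversion.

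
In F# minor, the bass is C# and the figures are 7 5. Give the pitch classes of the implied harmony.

C#, E, G#, B

The written figures 7 5 are shorthand for 7/5/3: the 3 is implied.
A third above C# in this key is E.
A fifth above C# in this key is G#.
A seventh above C# in this key is B.
Together with the bass C#, this spells C# minor seventh in root position.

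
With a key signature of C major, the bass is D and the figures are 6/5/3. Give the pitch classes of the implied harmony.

D, F, A, B

A third above D in this key is F.
A fifth above D in this key is A.
A sixth above D in this key is B.
Together with the bass D, this spells B half-diminished seventh in first inversion.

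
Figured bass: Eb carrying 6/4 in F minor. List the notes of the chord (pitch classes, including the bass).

A fourth above Eb in this key is Ab.
A sixth above Eb in this key is C.
Together with the bass Eb, this spells Ab major in second inversion.

Eb, Ab, C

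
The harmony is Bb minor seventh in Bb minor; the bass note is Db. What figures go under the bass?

6/5

Db is the third of Bb minor seventh, so the chord is in first inversion.
A seventh chord in first inversion is figured 6/5/3, conventionally abbreviated 6/5.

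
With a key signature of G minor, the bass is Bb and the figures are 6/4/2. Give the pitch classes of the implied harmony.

A second above Bb in this key is C.
A fourth above Bb in this key is Eb.
A sixth above Bb in this key is G.
Together with the bass Bb, this spells C minor seventh in third inversion.

Bb, C, Eb, G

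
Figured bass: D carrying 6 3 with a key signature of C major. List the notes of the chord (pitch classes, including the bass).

D, F, B

A third above D in this key is F.
A sixth above D in this key is B.
Together with the bass D, this spells B diminished in first inversion.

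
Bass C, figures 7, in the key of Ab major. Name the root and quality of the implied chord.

The figures 7 indicate a seventh chord in root position.
In root position the bass is the root, so the root is C.
The chord tones are C, Eb, G, Bb, giving C minor seventh.

C minor seventh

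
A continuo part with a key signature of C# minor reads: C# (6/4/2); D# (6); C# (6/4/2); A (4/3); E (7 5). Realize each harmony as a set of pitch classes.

C# (6/4/2): C#, D#, F#, A.
D# (6/3): D#, F#, B.
C# (6/4/2): C#, D#, F#, A.
A (6/4/3): A, C#, D#, F#.
E (7/5/3): E, G#, B, D#.

C#, D#, F#, A | D#, F#, B | C#, D#, F#, A | A, C#, D#, F# | E, G#, B, D#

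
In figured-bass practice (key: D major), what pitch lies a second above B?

Counting 1 letter step above B lands on C; in D major, that letter is C#.

C#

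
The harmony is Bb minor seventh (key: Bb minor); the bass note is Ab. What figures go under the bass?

Ab is the seventh of Bb minor seventh, so the chord is in third inversion.
A seventh chord in third inversion is figured 6/4/2, conventionally abbreviated 4/2.

4/2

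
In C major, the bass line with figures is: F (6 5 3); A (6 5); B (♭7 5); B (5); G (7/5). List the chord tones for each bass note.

F (6/5/3): F, A, C, D.
A (6/5/3): A, C, E, F.
B (b7/5/3): B, D, F, Ab.
B (5/3): B, D, F.
G (7/5/3): G, B, D, F.

F, A, C, D | A, C, E, F | B, D, F, Ab | B, D, F | G, B, D, F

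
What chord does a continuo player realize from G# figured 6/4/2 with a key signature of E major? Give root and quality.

The figures 6/4/2 indicate a seventh chord in third inversion.
In third inversion the root lies a second above the bass: a second above G# in E major is A.
The chord tones are G#, A, C#, E, giving A major seventh.

A major seventh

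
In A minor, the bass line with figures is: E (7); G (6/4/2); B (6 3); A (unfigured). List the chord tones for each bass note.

E, G, B, D | G, A, C, E | B, D, G | A, C, E

E (7/5/3): E, G, B, D.
G (6/4/2): G, A, C, E.
B (6/3): B, D, G.
A (5/3): A, C, E.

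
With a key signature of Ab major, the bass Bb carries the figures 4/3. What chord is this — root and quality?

The figures 4/3 indicate a seventh chord in second inversion.
In second inversion the root lies a fourth above the bass: a fourth above Bb in Ab major is Eb.
The chord tones are Bb, Db, Eb, G, giving Eb dominant seventh.

Eb dominant seventh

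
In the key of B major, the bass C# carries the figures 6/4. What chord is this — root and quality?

The figures 6/4 indicate a triad in second inversion.
In second inversion the root lies a fourth above the bass: a fourth above C# in B major is F#.
The chord tones are C#, F#, A#, giving F# major.

F# major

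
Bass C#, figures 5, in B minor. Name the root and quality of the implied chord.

C# diminished

The figures 5 indicate a triad in root position.
In root position the bass is the root, so the root is C#.
The chord tones are C#, E, G, giving C# diminished.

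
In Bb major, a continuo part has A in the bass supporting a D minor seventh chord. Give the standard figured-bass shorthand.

4/3

A is the fifth of D minor seventh, so the chord is in second inversion.
A seventh chord in second inversion is figured 6/4/3, conventionally abbreviated 4/3.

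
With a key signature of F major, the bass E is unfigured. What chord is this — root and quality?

E diminished

An unfigured bass indicates a triad in root position.
In root position the bass is the root, so the root is E.
The chord tones are E, G, Bb, giving E diminished.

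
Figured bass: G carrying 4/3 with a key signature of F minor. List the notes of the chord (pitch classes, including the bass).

G, Bb, C, Eb

The written figures 4/3 are shorthand for 6/4/3: the 6 is implied.
A third above G in this key is Bb.
A fourth above G in this key is C.
A sixth above G in this key is Eb.
Together with the bass G, this spells C minor seventh in second inversion.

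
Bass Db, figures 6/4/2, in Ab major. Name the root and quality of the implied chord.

Eb dominant seventh

The figures 6/4/2 indicate a seventh chord in third inversion.
In third inversion the root lies a second above the bass: a second above Db in Ab major is Eb.
The chord tones are Db, Eb, G, Bb, giving Eb dominant seventh.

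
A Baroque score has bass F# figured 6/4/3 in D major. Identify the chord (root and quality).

B minor seventh

The figures 6/4/3 indicate a seventh chord in second inversion.
In second inversion the root lies a fourth above the bass: a fourth above F# in D major is B.
The chord tones are F#, A, B, D, giving B minor seventh.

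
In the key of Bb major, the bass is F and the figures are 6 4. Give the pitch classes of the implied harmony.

F, Bb, D

A fourth above F in this key is Bb.
A sixth above F in this key is D.
Together with the bass F, this spells Bb major in second inversion.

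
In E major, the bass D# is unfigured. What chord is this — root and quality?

An unfigured bass indicates a triad in root position.
In root position the bass is the root, so the root is D#.
The chord tones are D#, F#, A, giving D# diminished.

D# diminished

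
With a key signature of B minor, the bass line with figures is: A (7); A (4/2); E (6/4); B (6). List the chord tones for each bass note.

A, C#, E, G | A, B, D, F# | E, A, C# | B, D, G

A (7/5/3): A, C#, E, G.
A (6/4/2): A, B, D, F#.
E (6/4): E, A, C#.
B (6/3): B, D, G.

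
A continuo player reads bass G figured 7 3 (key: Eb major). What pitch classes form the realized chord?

G, Bb, D, F

The written figures 7 3 are shorthand for 7/5/3: the 5 is implied.
A third above G in this key is Bb.
A fifth above G in this key is D.
A seventh above G in this key is F.
Together with the bass G, this spells G minor seventh in root position.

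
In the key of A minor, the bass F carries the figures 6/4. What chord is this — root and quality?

B diminished

The figures 6/4 indicate a triad in second inversion.
In second inversion the root lies a fourth above the bass: a fourth above F in A minor is B.
The chord tones are F, B, D, giving B diminished.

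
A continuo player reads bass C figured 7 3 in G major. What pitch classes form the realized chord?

The written figures 7 3 are shorthand for 7/5/3: the 5 is implied.
A third above C in this key is E.
A fifth above C in this key is G.
A seventh above C in this key is B.
Together with the bass C, this spells C major seventh in root position.

C, E, G, B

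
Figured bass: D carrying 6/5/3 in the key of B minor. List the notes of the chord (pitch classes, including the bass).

A third above D in this key is F#.
A fifth above D in this key is A.
A sixth above D in this key is B.
Together with the bass D, this spells B minor seventh in first inversion.

D, F#, A, B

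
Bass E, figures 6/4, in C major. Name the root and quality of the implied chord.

The figures 6/4 indicate a triad in second inversion.
In second inversion the root lies a fourth above the bass: a fourth above E in C major is A.
The chord tones are E, A, C, giving A minor.

A minor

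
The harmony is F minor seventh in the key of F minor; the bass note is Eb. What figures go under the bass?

Eb is the seventh of F minor seventh, so the chord is in third inversion.
A seventh chord in third inversion is figured 6/4/2, conventionally abbreviated 4/2.

4/2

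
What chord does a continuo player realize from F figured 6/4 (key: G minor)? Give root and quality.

Bb major

The figures 6/4 indicate a triad in second inversion.
In second inversion the root lies a fourth above the bass: a fourth above F in G minor is Bb.
The chord tones are F, Bb, D, giving Bb major.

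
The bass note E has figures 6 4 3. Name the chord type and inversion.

Intervals of 6/4/3 above the bass form a seventh chord; the bass is the fifth, so this is second inversion.

seventh chord, second inversion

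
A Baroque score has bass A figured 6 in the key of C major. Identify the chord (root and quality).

The figures 6 indicate a triad in first inversion.
In first inversion the root lies a sixth above the bass: a sixth above A in C major is F.
The chord tones are A, C, F, giving F major.

F major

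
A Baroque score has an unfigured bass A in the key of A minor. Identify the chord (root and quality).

A minor

An unfigured bass indicates a triad in root position.
In root position the bass is the root, so the root is A.
The chord tones are A, C, E, giving A minor.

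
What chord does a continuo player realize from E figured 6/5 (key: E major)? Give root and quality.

C# minor seventh

The figures 6/5 indicate a seventh chord in first inversion.
In first inversion the root lies a sixth above the bass: a sixth above E in E major is C#.
The chord tones are E, G#, B, C#, giving C# minor seventh.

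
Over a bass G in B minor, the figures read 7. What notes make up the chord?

G, B, D, F#

The written figures 7 are shorthand for 7/5/3: the 5/3 are implied.
A third above G in this key is B.
A fifth above G in this key is D.
A seventh above G in this key is F#.
Together with the bass G, this spells G major seventh in root position.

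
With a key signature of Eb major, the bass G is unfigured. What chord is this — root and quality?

An unfigured bass indicates a triad in root position.
In root position the bass is the root, so the root is G.
The chord tones are G, Bb, D, giving G minor.

G minor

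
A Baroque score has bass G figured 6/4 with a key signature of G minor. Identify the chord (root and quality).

The figures 6/4 indicate a triad in second inversion.
In second inversion the root lies a fourth above the bass: a fourth above G in G minor is C.
The chord tones are G, C, Eb, giving C minor.

C minor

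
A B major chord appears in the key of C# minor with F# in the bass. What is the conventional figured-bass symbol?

6/4

F# is the fifth of B major, so the chord is in second inversion.
A triad in second inversion is figured 6/4, conventionally abbreviated 6/4.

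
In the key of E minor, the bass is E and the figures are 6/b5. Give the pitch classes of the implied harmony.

The written figures 6/b5 are shorthand for 6/5/3: the 3 is implied.
A third above E in this key is G.
A fifth above E in this key is B, lowered to Bb by the flat.
A sixth above E in this key is C.
Together with the bass E, this spells C dominant seventh in first inversion.

E, G, Bb, C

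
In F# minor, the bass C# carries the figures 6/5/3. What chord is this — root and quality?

The figures 6/5/3 indicate a seventh chord in first inversion.
In first inversion the root lies a sixth above the bass: a sixth above C# in F# minor is A.
The chord tones are C#, E, G#, A, giving A major seventh.

A major seventh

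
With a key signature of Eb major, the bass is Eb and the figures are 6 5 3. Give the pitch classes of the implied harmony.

A third above Eb in this key is G.
A fifth above Eb in this key is Bb.
A sixth above Eb in this key is C.
Together with the bass Eb, this spells C minor seventh in first inversion.

Eb, G, Bb, C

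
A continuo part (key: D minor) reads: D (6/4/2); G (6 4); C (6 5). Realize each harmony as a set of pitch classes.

D (6/4/2): D, E, G, Bb.
G (6/4): G, C, E.
C (6/5/3): C, E, G, A.

D, E, G, Bb | G, C, E | C, E, G, A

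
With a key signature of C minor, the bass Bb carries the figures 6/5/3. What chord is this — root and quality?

G minor seventh

The figures 6/5/3 indicate a seventh chord in first inversion.
In first inversion the root lies a sixth above the bass: a sixth above Bb in C minor is G.
The chord tones are Bb, D, F, G, giving G minor seventh.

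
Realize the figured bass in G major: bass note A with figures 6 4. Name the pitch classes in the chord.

A, D, F#

A fourth above A in this key is D.
A sixth above A in this key is F#.
Together with the bass A, this spells D major in second inversion.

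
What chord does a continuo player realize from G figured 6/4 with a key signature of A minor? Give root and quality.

The figures 6/4 indicate a triad in second inversion.
In second inversion the root lies a fourth above the bass: a fourth above G in A minor is C.
The chord tones are G, C, E, giving C major.

C major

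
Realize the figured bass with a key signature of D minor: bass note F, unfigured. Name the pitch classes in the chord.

F, A, C

An unfigured bass implies 5/3.
A third above F in this key is A.
A fifth above F in this key is C.
Together with the bass F, this spells F major in root position.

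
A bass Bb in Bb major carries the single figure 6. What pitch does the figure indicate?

G

Counting 5 letter steps above Bb lands on G; in Bb major, that letter is G.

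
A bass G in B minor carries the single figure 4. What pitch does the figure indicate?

Counting 3 letter steps above G lands on C; in B minor, that letter is C#.

C#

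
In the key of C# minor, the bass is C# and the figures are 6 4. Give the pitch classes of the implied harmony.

C#, F#, A

A fourth above C# in this key is F#.
A sixth above C# in this key is A.
Together with the bass C#, this spells F# minor in second inversion.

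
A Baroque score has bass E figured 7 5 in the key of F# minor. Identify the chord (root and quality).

The figures 7 5 indicate a seventh chord in root position.
In root position the bass is the root, so the root is E.
The chord tones are E, G#, B, D, giving E dominant seventh.

E dominant seventh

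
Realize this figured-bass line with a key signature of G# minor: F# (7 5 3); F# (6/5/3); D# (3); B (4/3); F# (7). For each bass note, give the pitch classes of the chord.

F# (7/5/3): F#, A#, C#, E.
F# (6/5/3): F#, A#, C#, D#.
D# (5/3): D#, F#, A#.
B (6/4/3): B, D#, E, G#.
F# (7/5/3): F#, A#, C#, E.

F#, A#, C#, E | F#, A#, C#, D# | D#, F#, A# | B, D#, E, G# | F#, A#, C#, E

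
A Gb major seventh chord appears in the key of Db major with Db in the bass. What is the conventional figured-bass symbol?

Db is the fifth of Gb major seventh, so the chord is in second inversion.
A seventh chord in second inversion is figured 6/4/3, conventionally abbreviated 4/3.

4/3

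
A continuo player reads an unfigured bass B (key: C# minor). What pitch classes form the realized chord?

An unfigured bass implies 5/3.
A third above B in this key is D#.
A fifth above B in this key is F#.
Together with the bass B, this spells B major in root position.

B, D#, F#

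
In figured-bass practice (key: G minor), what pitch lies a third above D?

Counting 2 letter steps above D lands on F; in G minor, that letter is F.

F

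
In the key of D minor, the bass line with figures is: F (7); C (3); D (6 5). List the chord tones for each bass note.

F (7/5/3): F, A, C, E.
C (5/3): C, E, G.
D (6/5/3): D, F, A, Bb.

F, A, C, E | C, E, G | D, F, A, Bb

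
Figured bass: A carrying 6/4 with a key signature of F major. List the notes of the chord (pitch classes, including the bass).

A fourth above A in this key is D.
A sixth above A in this key is F.
Together with the bass A, this spells D minor in second inversion.

A, D, F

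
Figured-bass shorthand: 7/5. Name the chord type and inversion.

seventh chord, root position

7/5 is shorthand for 7/5/3.
Intervals of 7/5/3 above the bass form a seventh chord; the bass is the root, so this is root position.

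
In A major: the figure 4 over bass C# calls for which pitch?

F#

Counting 3 letter steps above C# lands on F; in A major, that letter is F#.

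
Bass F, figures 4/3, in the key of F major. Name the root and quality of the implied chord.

The figures 4/3 indicate a seventh chord in second inversion.
In second inversion the root lies a fourth above the bass: a fourth above F in F major is Bb.
The chord tones are F, A, Bb, D, giving Bb major seventh.

Bb major seventh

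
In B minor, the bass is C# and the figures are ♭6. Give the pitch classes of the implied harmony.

C#, E, Ab

The written figures ♭6 are shorthand for 6/3: the 3 is implied.
A third above C# in this key is E.
A sixth above C# in this key is A, lowered to Ab by the flat.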